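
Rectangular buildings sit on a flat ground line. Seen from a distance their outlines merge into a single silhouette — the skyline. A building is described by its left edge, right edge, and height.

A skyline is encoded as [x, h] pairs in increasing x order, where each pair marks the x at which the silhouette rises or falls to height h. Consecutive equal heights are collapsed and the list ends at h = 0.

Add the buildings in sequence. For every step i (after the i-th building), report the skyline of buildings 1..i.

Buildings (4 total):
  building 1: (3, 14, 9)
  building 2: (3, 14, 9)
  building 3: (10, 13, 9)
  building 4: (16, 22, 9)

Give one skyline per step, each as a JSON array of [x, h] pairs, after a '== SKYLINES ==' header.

== SKYLINES ==
[[3,9],[14,0]]
[[3,9],[14,0]]
[[3,9],[14,0]]
[[3,9],[14,0],[16,9],[22,0]]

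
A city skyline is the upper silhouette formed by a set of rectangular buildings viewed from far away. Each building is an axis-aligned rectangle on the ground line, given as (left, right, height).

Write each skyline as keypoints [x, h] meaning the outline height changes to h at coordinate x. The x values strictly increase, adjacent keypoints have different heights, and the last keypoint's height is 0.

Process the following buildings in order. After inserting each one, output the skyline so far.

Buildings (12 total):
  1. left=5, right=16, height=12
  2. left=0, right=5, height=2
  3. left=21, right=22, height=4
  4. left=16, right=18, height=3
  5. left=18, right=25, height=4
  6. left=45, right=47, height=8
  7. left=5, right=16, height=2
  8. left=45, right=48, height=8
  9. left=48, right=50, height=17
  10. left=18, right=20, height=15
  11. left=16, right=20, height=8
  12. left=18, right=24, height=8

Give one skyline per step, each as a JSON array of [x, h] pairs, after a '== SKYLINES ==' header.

== SKYLINES ==
[[5,12],[16,0]]
[[0,2],[5,12],[16,0]]
[[0,2],[5,12],[16,0],[21,4],[22,0]]
[[0,2],[5,12],[16,3],[18,0],[21,4],[22,0]]
[[0,2],[5,12],[16,3],[18,4],[25,0]]
[[0,2],[5,12],[16,3],[18,4],[25,0],[45,8],[47,0]]
[[0,2],[5,12],[16,3],[18,4],[25,0],[45,8],[47,0]]
[[0,2],[5,12],[16,3],[18,4],[25,0],[45,8],[48,0]]
[[0,2],[5,12],[16,3],[18,4],[25,0],[45,8],[48,17],[50,0]]
[[0,2],[5,12],[16,3],[18,15],[20,4],[25,0],[45,8],[48,17],[50,0]]
[[0,2],[5,12],[16,8],[18,15],[20,4],[25,0],[45,8],[48,17],[50,0]]
[[0,2],[5,12],[16,8],[18,15],[20,8],[24,4],[25,0],[45,8],[48,17],[50,0]]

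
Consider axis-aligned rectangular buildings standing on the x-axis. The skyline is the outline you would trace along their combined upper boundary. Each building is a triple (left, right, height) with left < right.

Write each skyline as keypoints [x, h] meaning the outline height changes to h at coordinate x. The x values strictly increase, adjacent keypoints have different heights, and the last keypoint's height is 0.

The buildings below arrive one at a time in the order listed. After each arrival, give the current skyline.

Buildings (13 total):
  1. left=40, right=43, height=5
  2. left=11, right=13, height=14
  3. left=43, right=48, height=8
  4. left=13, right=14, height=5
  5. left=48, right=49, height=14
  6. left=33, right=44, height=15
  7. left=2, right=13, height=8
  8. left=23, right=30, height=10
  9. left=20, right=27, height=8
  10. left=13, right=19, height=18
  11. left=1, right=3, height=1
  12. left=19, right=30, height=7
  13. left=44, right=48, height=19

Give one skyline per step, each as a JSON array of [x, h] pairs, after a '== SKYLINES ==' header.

== SKYLINES ==
[[40,5],[43,0]]
[[11,14],[13,0],[40,5],[43,0]]
[[11,14],[13,0],[40,5],[43,8],[48,0]]
[[11,14],[13,5],[14,0],[40,5],[43,8],[48,0]]
[[11,14],[13,5],[14,0],[40,5],[43,8],[48,14],[49,0]]
[[11,14],[13,5],[14,0],[33,15],[44,8],[48,14],[49,0]]
[[2,8],[11,14],[13,5],[14,0],[33,15],[44,8],[48,14],[49,0]]
[[2,8],[11,14],[13,5],[14,0],[23,10],[30,0],[33,15],[44,8],[48,14],[49,0]]
[[2,8],[11,14],[13,5],[14,0],[20,8],[23,10],[30,0],[33,15],[44,8],[48,14],[49,0]]
[[2,8],[11,14],[13,18],[19,0],[20,8],[23,10],[30,0],[33,15],[44,8],[48,14],[49,0]]
[[1,1],[2,8],[11,14],[13,18],[19,0],[20,8],[23,10],[30,0],[33,15],[44,8],[48,14],[49,0]]
[[1,1],[2,8],[11,14],[13,18],[19,7],[20,8],[23,10],[30,0],[33,15],[44,8],[48,14],[49,0]]
[[1,1],[2,8],[11,14],[13,18],[19,7],[20,8],[23,10],[30,0],[33,15],[44,19],[48,14],[49,0]]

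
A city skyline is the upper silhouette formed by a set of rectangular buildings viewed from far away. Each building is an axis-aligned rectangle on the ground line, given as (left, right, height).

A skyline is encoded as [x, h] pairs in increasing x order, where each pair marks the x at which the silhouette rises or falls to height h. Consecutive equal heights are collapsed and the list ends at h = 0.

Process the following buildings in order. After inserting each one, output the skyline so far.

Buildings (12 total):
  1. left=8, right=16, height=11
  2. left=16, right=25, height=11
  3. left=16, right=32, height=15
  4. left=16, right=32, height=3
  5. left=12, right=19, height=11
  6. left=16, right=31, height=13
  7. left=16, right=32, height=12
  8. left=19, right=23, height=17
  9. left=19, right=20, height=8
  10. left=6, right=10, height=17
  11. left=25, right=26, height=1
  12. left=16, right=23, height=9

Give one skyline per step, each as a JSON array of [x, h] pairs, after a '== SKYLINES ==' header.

== SKYLINES ==
[[8,11],[16,0]]
[[8,11],[25,0]]
[[8,11],[16,15],[32,0]]
[[8,11],[16,15],[32,0]]
[[8,11],[16,15],[32,0]]
[[8,11],[16,15],[32,0]]
[[8,11],[16,15],[32,0]]
[[8,11],[16,15],[19,17],[23,15],[32,0]]
[[8,11],[16,15],[19,17],[23,15],[32,0]]
[[6,17],[10,11],[16,15],[19,17],[23,15],[32,0]]
[[6,17],[10,11],[16,15],[19,17],[23,15],[32,0]]
[[6,17],[10,11],[16,15],[19,17],[23,15],[32,0]]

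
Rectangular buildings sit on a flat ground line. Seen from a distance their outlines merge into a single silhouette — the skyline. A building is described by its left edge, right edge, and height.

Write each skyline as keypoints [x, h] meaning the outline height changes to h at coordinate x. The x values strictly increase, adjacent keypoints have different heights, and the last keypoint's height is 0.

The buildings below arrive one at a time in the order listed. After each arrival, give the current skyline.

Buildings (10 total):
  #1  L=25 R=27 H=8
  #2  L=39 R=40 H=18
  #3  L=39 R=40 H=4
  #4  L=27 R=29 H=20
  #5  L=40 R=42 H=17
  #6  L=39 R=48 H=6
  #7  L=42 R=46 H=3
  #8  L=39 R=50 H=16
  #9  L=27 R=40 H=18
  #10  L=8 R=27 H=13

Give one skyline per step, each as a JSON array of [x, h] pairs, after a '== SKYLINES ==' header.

== SKYLINES ==
[[25,8],[27,0]]
[[25,8],[27,0],[39,18],[40,0]]
[[25,8],[27,0],[39,18],[40,0]]
[[25,8],[27,20],[29,0],[39,18],[40,0]]
[[25,8],[27,20],[29,0],[39,18],[40,17],[42,0]]
[[25,8],[27,20],[29,0],[39,18],[40,17],[42,6],[48,0]]
[[25,8],[27,20],[29,0],[39,18],[40,17],[42,6],[48,0]]
[[25,8],[27,20],[29,0],[39,18],[40,17],[42,16],[50,0]]
[[25,8],[27,20],[29,18],[40,17],[42,16],[50,0]]
[[8,13],[27,20],[29,18],[40,17],[42,16],[50,0]]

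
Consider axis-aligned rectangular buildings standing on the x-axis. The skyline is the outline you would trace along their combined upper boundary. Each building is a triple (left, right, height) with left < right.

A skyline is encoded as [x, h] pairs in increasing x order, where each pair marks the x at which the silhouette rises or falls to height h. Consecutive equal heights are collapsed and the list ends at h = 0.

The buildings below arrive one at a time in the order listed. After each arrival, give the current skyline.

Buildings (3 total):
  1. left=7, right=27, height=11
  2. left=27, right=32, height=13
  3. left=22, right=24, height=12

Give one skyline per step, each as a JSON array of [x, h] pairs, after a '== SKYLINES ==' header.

== SKYLINES ==
[[7,11],[27,0]]
[[7,11],[27,13],[32,0]]
[[7,11],[22,12],[24,11],[27,13],[32,0]]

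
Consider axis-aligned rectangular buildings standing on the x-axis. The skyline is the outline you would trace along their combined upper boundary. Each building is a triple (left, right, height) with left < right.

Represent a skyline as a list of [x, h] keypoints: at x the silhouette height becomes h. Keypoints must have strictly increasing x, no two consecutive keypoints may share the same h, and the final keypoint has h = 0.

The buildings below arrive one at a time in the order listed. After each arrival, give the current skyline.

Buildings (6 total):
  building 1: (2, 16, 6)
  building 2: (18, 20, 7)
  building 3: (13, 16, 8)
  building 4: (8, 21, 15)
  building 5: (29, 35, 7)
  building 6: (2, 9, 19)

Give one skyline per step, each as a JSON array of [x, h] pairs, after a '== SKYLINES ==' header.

== SKYLINES ==
[[2,6],[16,0]]
[[2,6],[16,0],[18,7],[20,0]]
[[2,6],[13,8],[16,0],[18,7],[20,0]]
[[2,6],[8,15],[21,0]]
[[2,6],[8,15],[21,0],[29,7],[35,0]]
[[2,19],[9,15],[21,0],[29,7],[35,0]]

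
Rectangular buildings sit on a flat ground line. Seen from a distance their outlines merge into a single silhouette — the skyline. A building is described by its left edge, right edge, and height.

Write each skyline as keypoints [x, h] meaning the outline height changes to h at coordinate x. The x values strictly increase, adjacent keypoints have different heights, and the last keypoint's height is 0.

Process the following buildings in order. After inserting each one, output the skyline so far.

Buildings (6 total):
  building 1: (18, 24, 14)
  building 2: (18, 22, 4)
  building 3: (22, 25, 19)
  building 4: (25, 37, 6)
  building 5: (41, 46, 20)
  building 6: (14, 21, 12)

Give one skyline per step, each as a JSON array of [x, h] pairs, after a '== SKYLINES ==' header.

== SKYLINES ==
[[18,14],[24,0]]
[[18,14],[24,0]]
[[18,14],[22,19],[25,0]]
[[18,14],[22,19],[25,6],[37,0]]
[[18,14],[22,19],[25,6],[37,0],[41,20],[46,0]]
[[14,12],[18,14],[22,19],[25,6],[37,0],[41,20],[46,0]]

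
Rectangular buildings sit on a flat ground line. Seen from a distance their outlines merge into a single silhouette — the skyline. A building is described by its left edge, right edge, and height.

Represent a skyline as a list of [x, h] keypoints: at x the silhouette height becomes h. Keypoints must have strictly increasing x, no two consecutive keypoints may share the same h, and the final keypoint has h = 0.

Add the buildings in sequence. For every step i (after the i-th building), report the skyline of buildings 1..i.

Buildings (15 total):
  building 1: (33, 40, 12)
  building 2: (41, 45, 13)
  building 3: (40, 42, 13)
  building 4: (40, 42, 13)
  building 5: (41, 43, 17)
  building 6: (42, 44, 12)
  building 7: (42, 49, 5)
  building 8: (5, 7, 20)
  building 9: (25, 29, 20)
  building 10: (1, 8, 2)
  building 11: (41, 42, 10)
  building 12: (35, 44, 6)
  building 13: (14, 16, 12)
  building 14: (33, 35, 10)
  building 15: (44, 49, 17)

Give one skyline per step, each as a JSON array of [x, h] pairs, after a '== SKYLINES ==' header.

== SKYLINES ==
[[33,12],[40,0]]
[[33,12],[40,0],[41,13],[45,0]]
[[33,12],[40,13],[45,0]]
[[33,12],[40,13],[45,0]]
[[33,12],[40,13],[41,17],[43,13],[45,0]]
[[33,12],[40,13],[41,17],[43,13],[45,0]]
[[33,12],[40,13],[41,17],[43,13],[45,5],[49,0]]
[[5,20],[7,0],[33,12],[40,13],[41,17],[43,13],[45,5],[49,0]]
[[5,20],[7,0],[25,20],[29,0],[33,12],[40,13],[41,17],[43,13],[45,5],[49,0]]
[[1,2],[5,20],[7,2],[8,0],[25,20],[29,0],[33,12],[40,13],[41,17],[43,13],[45,5],[49,0]]
[[1,2],[5,20],[7,2],[8,0],[25,20],[29,0],[33,12],[40,13],[41,17],[43,13],[45,5],[49,0]]
[[1,2],[5,20],[7,2],[8,0],[25,20],[29,0],[33,12],[40,13],[41,17],[43,13],[45,5],[49,0]]
[[1,2],[5,20],[7,2],[8,0],[14,12],[16,0],[25,20],[29,0],[33,12],[40,13],[41,17],[43,13],[45,5],[49,0]]
[[1,2],[5,20],[7,2],[8,0],[14,12],[16,0],[25,20],[29,0],[33,12],[40,13],[41,17],[43,13],[45,5],[49,0]]
[[1,2],[5,20],[7,2],[8,0],[14,12],[16,0],[25,20],[29,0],[33,12],[40,13],[41,17],[43,13],[44,17],[49,0]]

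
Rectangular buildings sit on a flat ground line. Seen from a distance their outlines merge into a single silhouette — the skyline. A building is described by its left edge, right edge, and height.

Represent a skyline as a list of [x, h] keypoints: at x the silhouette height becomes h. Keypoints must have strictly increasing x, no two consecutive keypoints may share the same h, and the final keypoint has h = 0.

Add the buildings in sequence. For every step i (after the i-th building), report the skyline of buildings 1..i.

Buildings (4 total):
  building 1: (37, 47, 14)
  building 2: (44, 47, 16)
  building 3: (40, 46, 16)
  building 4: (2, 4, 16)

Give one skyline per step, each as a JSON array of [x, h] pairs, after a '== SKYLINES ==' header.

== SKYLINES ==
[[37,14],[47,0]]
[[37,14],[44,16],[47,0]]
[[37,14],[40,16],[47,0]]
[[2,16],[4,0],[37,14],[40,16],[47,0]]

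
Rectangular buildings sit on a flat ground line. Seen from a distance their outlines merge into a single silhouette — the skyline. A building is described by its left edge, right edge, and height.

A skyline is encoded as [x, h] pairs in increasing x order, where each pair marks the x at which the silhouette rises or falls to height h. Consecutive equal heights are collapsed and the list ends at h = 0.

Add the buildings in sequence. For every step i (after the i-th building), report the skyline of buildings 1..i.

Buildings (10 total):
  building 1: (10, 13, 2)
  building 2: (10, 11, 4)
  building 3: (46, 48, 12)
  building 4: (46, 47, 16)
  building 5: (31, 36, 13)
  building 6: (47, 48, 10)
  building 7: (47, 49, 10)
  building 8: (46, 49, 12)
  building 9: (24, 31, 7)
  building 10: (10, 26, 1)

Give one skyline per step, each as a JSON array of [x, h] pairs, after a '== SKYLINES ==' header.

== SKYLINES ==
[[10,2],[13,0]]
[[10,4],[11,2],[13,0]]
[[10,4],[11,2],[13,0],[46,12],[48,0]]
[[10,4],[11,2],[13,0],[46,16],[47,12],[48,0]]
[[10,4],[11,2],[13,0],[31,13],[36,0],[46,16],[47,12],[48,0]]
[[10,4],[11,2],[13,0],[31,13],[36,0],[46,16],[47,12],[48,0]]
[[10,4],[11,2],[13,0],[31,13],[36,0],[46,16],[47,12],[48,10],[49,0]]
[[10,4],[11,2],[13,0],[31,13],[36,0],[46,16],[47,12],[49,0]]
[[10,4],[11,2],[13,0],[24,7],[31,13],[36,0],[46,16],[47,12],[49,0]]
[[10,4],[11,2],[13,1],[24,7],[31,13],[36,0],[46,16],[47,12],[49,0]]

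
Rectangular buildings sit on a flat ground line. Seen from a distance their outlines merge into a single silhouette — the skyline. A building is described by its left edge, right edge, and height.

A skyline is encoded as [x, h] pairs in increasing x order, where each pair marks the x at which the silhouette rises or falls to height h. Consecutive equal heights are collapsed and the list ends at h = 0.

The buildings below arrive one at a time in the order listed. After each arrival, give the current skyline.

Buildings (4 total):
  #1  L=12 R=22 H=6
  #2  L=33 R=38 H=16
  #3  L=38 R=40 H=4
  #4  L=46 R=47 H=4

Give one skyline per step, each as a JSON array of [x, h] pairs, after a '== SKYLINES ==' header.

== SKYLINES ==
[[12,6],[22,0]]
[[12,6],[22,0],[33,16],[38,0]]
[[12,6],[22,0],[33,16],[38,4],[40,0]]
[[12,6],[22,0],[33,16],[38,4],[40,0],[46,4],[47,0]]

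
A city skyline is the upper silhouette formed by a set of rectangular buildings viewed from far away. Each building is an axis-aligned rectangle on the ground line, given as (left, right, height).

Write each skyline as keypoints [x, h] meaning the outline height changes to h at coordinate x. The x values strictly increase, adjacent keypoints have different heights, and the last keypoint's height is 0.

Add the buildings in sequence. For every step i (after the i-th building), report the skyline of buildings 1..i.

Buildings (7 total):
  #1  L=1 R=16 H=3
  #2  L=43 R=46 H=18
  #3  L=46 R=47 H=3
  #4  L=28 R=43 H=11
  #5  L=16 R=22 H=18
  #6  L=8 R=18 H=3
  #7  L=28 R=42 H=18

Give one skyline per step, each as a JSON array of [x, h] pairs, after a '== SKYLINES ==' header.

== SKYLINES ==
[[1,3],[16,0]]
[[1,3],[16,0],[43,18],[46,0]]
[[1,3],[16,0],[43,18],[46,3],[47,0]]
[[1,3],[16,0],[28,11],[43,18],[46,3],[47,0]]
[[1,3],[16,18],[22,0],[28,11],[43,18],[46,3],[47,0]]
[[1,3],[16,18],[22,0],[28,11],[43,18],[46,3],[47,0]]
[[1,3],[16,18],[22,0],[28,18],[42,11],[43,18],[46,3],[47,0]]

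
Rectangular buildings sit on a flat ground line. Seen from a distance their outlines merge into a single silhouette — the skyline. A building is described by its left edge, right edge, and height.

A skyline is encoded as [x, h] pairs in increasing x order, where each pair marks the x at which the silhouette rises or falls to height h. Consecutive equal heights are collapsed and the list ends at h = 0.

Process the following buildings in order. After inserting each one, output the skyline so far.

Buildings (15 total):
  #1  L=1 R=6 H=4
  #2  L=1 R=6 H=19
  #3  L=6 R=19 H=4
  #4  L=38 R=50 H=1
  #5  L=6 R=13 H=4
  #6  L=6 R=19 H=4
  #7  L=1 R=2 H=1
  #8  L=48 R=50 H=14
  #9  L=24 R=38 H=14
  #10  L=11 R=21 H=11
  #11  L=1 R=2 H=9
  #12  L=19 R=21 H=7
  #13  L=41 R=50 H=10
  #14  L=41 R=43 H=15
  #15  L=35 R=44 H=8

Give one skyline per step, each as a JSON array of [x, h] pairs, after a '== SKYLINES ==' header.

== SKYLINES ==
[[1,4],[6,0]]
[[1,19],[6,0]]
[[1,19],[6,4],[19,0]]
[[1,19],[6,4],[19,0],[38,1],[50,0]]
[[1,19],[6,4],[19,0],[38,1],[50,0]]
[[1,19],[6,4],[19,0],[38,1],[50,0]]
[[1,19],[6,4],[19,0],[38,1],[50,0]]
[[1,19],[6,4],[19,0],[38,1],[48,14],[50,0]]
[[1,19],[6,4],[19,0],[24,14],[38,1],[48,14],[50,0]]
[[1,19],[6,4],[11,11],[21,0],[24,14],[38,1],[48,14],[50,0]]
[[1,19],[6,4],[11,11],[21,0],[24,14],[38,1],[48,14],[50,0]]
[[1,19],[6,4],[11,11],[21,0],[24,14],[38,1],[48,14],[50,0]]
[[1,19],[6,4],[11,11],[21,0],[24,14],[38,1],[41,10],[48,14],[50,0]]
[[1,19],[6,4],[11,11],[21,0],[24,14],[38,1],[41,15],[43,10],[48,14],[50,0]]
[[1,19],[6,4],[11,11],[21,0],[24,14],[38,8],[41,15],[43,10],[48,14],[50,0]]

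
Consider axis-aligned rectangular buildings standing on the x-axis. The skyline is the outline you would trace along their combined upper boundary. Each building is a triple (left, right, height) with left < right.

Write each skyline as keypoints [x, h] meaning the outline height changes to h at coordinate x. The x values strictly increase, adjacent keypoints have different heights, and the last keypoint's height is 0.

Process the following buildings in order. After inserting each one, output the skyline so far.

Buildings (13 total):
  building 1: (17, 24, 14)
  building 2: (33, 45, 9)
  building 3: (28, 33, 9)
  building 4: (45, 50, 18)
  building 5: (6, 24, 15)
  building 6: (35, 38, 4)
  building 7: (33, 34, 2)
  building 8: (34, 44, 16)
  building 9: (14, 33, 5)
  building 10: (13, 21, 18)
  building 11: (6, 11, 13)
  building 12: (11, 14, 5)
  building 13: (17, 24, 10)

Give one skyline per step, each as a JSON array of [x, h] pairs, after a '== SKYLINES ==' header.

== SKYLINES ==
[[17,14],[24,0]]
[[17,14],[24,0],[33,9],[45,0]]
[[17,14],[24,0],[28,9],[45,0]]
[[17,14],[24,0],[28,9],[45,18],[50,0]]
[[6,15],[24,0],[28,9],[45,18],[50,0]]
[[6,15],[24,0],[28,9],[45,18],[50,0]]
[[6,15],[24,0],[28,9],[45,18],[50,0]]
[[6,15],[24,0],[28,9],[34,16],[44,9],[45,18],[50,0]]
[[6,15],[24,5],[28,9],[34,16],[44,9],[45,18],[50,0]]
[[6,15],[13,18],[21,15],[24,5],[28,9],[34,16],[44,9],[45,18],[50,0]]
[[6,15],[13,18],[21,15],[24,5],[28,9],[34,16],[44,9],[45,18],[50,0]]
[[6,15],[13,18],[21,15],[24,5],[28,9],[34,16],[44,9],[45,18],[50,0]]
[[6,15],[13,18],[21,15],[24,5],[28,9],[34,16],[44,9],[45,18],[50,0]]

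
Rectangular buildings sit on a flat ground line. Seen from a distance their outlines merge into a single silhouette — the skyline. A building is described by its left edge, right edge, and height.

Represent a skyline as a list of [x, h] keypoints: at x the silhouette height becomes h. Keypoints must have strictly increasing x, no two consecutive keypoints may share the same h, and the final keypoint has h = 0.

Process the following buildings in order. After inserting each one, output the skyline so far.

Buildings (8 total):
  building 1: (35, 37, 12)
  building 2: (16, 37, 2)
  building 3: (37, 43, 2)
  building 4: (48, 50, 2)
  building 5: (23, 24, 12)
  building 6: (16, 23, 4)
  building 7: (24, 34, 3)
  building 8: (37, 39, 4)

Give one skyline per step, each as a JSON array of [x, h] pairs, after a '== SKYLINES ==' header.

== SKYLINES ==
[[35,12],[37,0]]
[[16,2],[35,12],[37,0]]
[[16,2],[35,12],[37,2],[43,0]]
[[16,2],[35,12],[37,2],[43,0],[48,2],[50,0]]
[[16,2],[23,12],[24,2],[35,12],[37,2],[43,0],[48,2],[50,0]]
[[16,4],[23,12],[24,2],[35,12],[37,2],[43,0],[48,2],[50,0]]
[[16,4],[23,12],[24,3],[34,2],[35,12],[37,2],[43,0],[48,2],[50,0]]
[[16,4],[23,12],[24,3],[34,2],[35,12],[37,4],[39,2],[43,0],[48,2],[50,0]]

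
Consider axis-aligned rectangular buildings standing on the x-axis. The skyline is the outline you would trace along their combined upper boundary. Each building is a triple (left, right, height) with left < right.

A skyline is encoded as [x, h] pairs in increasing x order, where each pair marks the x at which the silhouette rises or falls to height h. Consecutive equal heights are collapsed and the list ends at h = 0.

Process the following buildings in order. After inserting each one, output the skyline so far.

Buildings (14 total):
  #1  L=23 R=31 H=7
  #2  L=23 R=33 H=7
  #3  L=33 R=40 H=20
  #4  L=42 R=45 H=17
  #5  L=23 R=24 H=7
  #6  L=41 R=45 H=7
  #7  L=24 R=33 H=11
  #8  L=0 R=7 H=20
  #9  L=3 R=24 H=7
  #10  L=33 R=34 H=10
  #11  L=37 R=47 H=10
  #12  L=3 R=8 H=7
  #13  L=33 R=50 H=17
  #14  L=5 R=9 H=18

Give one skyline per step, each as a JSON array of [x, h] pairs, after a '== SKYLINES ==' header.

== SKYLINES ==
[[23,7],[31,0]]
[[23,7],[33,0]]
[[23,7],[33,20],[40,0]]
[[23,7],[33,20],[40,0],[42,17],[45,0]]
[[23,7],[33,20],[40,0],[42,17],[45,0]]
[[23,7],[33,20],[40,0],[41,7],[42,17],[45,0]]
[[23,7],[24,11],[33,20],[40,0],[41,7],[42,17],[45,0]]
[[0,20],[7,0],[23,7],[24,11],[33,20],[40,0],[41,7],[42,17],[45,0]]
[[0,20],[7,7],[24,11],[33,20],[40,0],[41,7],[42,17],[45,0]]
[[0,20],[7,7],[24,11],[33,20],[40,0],[41,7],[42,17],[45,0]]
[[0,20],[7,7],[24,11],[33,20],[40,10],[42,17],[45,10],[47,0]]
[[0,20],[7,7],[24,11],[33,20],[40,10],[42,17],[45,10],[47,0]]
[[0,20],[7,7],[24,11],[33,20],[40,17],[50,0]]
[[0,20],[7,18],[9,7],[24,11],[33,20],[40,17],[50,0]]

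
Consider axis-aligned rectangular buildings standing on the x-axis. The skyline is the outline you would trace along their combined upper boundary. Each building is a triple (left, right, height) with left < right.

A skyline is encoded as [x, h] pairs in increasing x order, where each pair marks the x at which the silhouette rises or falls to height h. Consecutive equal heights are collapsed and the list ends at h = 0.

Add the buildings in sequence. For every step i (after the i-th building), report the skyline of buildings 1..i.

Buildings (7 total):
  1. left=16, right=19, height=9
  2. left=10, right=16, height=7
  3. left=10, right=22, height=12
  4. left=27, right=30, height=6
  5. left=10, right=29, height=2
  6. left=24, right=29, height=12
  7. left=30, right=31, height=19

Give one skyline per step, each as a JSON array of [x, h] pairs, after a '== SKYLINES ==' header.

== SKYLINES ==
[[16,9],[19,0]]
[[10,7],[16,9],[19,0]]
[[10,12],[22,0]]
[[10,12],[22,0],[27,6],[30,0]]
[[10,12],[22,2],[27,6],[30,0]]
[[10,12],[22,2],[24,12],[29,6],[30,0]]
[[10,12],[22,2],[24,12],[29,6],[30,19],[31,0]]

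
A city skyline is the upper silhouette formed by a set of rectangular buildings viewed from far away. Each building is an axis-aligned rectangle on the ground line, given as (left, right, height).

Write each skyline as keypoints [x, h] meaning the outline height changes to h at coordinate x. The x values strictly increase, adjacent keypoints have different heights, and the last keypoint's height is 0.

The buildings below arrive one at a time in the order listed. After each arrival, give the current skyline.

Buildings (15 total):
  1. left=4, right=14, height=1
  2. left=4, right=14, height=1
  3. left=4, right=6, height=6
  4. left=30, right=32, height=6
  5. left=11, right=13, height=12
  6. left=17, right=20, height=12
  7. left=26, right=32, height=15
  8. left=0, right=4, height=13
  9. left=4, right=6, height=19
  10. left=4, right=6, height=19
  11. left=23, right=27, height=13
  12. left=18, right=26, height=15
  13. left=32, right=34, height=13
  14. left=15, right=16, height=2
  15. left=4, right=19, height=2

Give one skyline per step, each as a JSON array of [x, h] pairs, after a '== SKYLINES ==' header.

== SKYLINES ==
[[4,1],[14,0]]
[[4,1],[14,0]]
[[4,6],[6,1],[14,0]]
[[4,6],[6,1],[14,0],[30,6],[32,0]]
[[4,6],[6,1],[11,12],[13,1],[14,0],[30,6],[32,0]]
[[4,6],[6,1],[11,12],[13,1],[14,0],[17,12],[20,0],[30,6],[32,0]]
[[4,6],[6,1],[11,12],[13,1],[14,0],[17,12],[20,0],[26,15],[32,0]]
[[0,13],[4,6],[6,1],[11,12],[13,1],[14,0],[17,12],[20,0],[26,15],[32,0]]
[[0,13],[4,19],[6,1],[11,12],[13,1],[14,0],[17,12],[20,0],[26,15],[32,0]]
[[0,13],[4,19],[6,1],[11,12],[13,1],[14,0],[17,12],[20,0],[26,15],[32,0]]
[[0,13],[4,19],[6,1],[11,12],[13,1],[14,0],[17,12],[20,0],[23,13],[26,15],[32,0]]
[[0,13],[4,19],[6,1],[11,12],[13,1],[14,0],[17,12],[18,15],[32,0]]
[[0,13],[4,19],[6,1],[11,12],[13,1],[14,0],[17,12],[18,15],[32,13],[34,0]]
[[0,13],[4,19],[6,1],[11,12],[13,1],[14,0],[15,2],[16,0],[17,12],[18,15],[32,13],[34,0]]
[[0,13],[4,19],[6,2],[11,12],[13,2],[17,12],[18,15],[32,13],[34,0]]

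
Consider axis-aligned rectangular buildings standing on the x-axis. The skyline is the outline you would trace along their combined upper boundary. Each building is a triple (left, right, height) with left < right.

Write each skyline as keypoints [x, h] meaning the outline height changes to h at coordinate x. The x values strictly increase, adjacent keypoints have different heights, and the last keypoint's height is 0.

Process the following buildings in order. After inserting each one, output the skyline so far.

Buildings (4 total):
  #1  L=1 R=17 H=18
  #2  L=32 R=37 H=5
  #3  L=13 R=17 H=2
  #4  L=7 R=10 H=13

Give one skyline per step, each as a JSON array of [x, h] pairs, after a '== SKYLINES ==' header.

== SKYLINES ==
[[1,18],[17,0]]
[[1,18],[17,0],[32,5],[37,0]]
[[1,18],[17,0],[32,5],[37,0]]
[[1,18],[17,0],[32,5],[37,0]]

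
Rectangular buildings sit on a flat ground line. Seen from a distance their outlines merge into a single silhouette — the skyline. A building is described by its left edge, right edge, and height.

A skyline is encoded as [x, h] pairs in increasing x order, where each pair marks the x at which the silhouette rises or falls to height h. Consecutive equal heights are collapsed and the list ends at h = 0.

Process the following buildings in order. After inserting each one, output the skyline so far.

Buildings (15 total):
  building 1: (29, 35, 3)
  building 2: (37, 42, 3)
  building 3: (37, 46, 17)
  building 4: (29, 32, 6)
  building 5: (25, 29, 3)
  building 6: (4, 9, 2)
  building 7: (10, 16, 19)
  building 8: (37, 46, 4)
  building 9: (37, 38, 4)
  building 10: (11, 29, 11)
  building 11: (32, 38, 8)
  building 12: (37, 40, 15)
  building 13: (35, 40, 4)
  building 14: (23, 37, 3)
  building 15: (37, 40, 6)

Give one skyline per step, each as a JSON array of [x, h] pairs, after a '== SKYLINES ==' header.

== SKYLINES ==
[[29,3],[35,0]]
[[29,3],[35,0],[37,3],[42,0]]
[[29,3],[35,0],[37,17],[46,0]]
[[29,6],[32,3],[35,0],[37,17],[46,0]]
[[25,3],[29,6],[32,3],[35,0],[37,17],[46,0]]
[[4,2],[9,0],[25,3],[29,6],[32,3],[35,0],[37,17],[46,0]]
[[4,2],[9,0],[10,19],[16,0],[25,3],[29,6],[32,3],[35,0],[37,17],[46,0]]
[[4,2],[9,0],[10,19],[16,0],[25,3],[29,6],[32,3],[35,0],[37,17],[46,0]]
[[4,2],[9,0],[10,19],[16,0],[25,3],[29,6],[32,3],[35,0],[37,17],[46,0]]
[[4,2],[9,0],[10,19],[16,11],[29,6],[32,3],[35,0],[37,17],[46,0]]
[[4,2],[9,0],[10,19],[16,11],[29,6],[32,8],[37,17],[46,0]]
[[4,2],[9,0],[10,19],[16,11],[29,6],[32,8],[37,17],[46,0]]
[[4,2],[9,0],[10,19],[16,11],[29,6],[32,8],[37,17],[46,0]]
[[4,2],[9,0],[10,19],[16,11],[29,6],[32,8],[37,17],[46,0]]
[[4,2],[9,0],[10,19],[16,11],[29,6],[32,8],[37,17],[46,0]]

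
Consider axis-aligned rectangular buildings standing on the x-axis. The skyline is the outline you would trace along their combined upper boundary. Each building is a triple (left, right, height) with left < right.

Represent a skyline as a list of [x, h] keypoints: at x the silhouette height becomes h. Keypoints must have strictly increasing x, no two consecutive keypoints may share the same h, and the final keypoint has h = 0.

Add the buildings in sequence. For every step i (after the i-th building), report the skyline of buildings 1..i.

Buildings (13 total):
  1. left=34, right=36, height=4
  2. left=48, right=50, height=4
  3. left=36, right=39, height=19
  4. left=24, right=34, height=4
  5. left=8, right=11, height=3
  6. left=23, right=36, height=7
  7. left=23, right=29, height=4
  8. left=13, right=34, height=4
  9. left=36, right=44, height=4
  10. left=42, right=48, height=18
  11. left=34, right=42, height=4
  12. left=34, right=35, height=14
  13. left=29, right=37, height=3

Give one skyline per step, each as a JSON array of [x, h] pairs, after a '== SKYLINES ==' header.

== SKYLINES ==
[[34,4],[36,0]]
[[34,4],[36,0],[48,4],[50,0]]
[[34,4],[36,19],[39,0],[48,4],[50,0]]
[[24,4],[36,19],[39,0],[48,4],[50,0]]
[[8,3],[11,0],[24,4],[36,19],[39,0],[48,4],[50,0]]
[[8,3],[11,0],[23,7],[36,19],[39,0],[48,4],[50,0]]
[[8,3],[11,0],[23,7],[36,19],[39,0],[48,4],[50,0]]
[[8,3],[11,0],[13,4],[23,7],[36,19],[39,0],[48,4],[50,0]]
[[8,3],[11,0],[13,4],[23,7],[36,19],[39,4],[44,0],[48,4],[50,0]]
[[8,3],[11,0],[13,4],[23,7],[36,19],[39,4],[42,18],[48,4],[50,0]]
[[8,3],[11,0],[13,4],[23,7],[36,19],[39,4],[42,18],[48,4],[50,0]]
[[8,3],[11,0],[13,4],[23,7],[34,14],[35,7],[36,19],[39,4],[42,18],[48,4],[50,0]]
[[8,3],[11,0],[13,4],[23,7],[34,14],[35,7],[36,19],[39,4],[42,18],[48,4],[50,0]]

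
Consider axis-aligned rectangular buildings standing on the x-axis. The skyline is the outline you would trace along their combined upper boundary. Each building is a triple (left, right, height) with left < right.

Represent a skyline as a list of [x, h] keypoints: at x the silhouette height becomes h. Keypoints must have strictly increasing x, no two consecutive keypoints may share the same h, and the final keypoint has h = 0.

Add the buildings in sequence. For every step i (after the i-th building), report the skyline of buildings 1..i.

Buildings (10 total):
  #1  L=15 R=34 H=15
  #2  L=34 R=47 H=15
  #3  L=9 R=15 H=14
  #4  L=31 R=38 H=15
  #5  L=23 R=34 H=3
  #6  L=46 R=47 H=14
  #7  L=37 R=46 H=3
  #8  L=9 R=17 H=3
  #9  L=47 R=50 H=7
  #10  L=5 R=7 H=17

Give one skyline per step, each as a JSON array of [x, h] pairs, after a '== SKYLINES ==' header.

== SKYLINES ==
[[15,15],[34,0]]
[[15,15],[47,0]]
[[9,14],[15,15],[47,0]]
[[9,14],[15,15],[47,0]]
[[9,14],[15,15],[47,0]]
[[9,14],[15,15],[47,0]]
[[9,14],[15,15],[47,0]]
[[9,14],[15,15],[47,0]]
[[9,14],[15,15],[47,7],[50,0]]
[[5,17],[7,0],[9,14],[15,15],[47,7],[50,0]]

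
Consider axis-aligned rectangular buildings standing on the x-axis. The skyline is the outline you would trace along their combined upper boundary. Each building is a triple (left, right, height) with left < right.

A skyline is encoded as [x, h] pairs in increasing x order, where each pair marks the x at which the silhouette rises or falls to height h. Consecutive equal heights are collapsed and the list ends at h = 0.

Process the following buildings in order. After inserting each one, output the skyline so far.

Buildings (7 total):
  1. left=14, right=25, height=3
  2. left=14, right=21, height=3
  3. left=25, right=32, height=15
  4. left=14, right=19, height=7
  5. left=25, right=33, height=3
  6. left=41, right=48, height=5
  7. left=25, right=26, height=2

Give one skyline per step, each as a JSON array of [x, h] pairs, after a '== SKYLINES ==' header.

== SKYLINES ==
[[14,3],[25,0]]
[[14,3],[25,0]]
[[14,3],[25,15],[32,0]]
[[14,7],[19,3],[25,15],[32,0]]
[[14,7],[19,3],[25,15],[32,3],[33,0]]
[[14,7],[19,3],[25,15],[32,3],[33,0],[41,5],[48,0]]
[[14,7],[19,3],[25,15],[32,3],[33,0],[41,5],[48,0]]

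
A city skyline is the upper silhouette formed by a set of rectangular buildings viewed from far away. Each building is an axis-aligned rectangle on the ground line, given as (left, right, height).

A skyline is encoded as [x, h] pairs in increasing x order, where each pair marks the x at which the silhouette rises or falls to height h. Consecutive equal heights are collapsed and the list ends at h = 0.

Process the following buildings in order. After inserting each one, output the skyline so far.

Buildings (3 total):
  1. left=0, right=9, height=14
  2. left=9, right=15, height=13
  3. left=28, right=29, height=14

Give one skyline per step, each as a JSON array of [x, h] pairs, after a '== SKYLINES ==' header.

== SKYLINES ==
[[0,14],[9,0]]
[[0,14],[9,13],[15,0]]
[[0,14],[9,13],[15,0],[28,14],[29,0]]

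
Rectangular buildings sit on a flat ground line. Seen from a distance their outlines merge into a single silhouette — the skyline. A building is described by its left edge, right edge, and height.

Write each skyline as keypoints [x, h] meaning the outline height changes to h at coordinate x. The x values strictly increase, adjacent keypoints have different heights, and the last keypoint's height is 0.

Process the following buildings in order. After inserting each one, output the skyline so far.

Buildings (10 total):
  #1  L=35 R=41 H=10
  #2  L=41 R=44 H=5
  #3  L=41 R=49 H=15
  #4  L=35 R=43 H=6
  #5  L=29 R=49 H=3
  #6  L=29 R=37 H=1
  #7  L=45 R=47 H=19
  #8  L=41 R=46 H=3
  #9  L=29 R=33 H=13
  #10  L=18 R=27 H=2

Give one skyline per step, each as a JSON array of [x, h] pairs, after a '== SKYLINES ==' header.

== SKYLINES ==
[[35,10],[41,0]]
[[35,10],[41,5],[44,0]]
[[35,10],[41,15],[49,0]]
[[35,10],[41,15],[49,0]]
[[29,3],[35,10],[41,15],[49,0]]
[[29,3],[35,10],[41,15],[49,0]]
[[29,3],[35,10],[41,15],[45,19],[47,15],[49,0]]
[[29,3],[35,10],[41,15],[45,19],[47,15],[49,0]]
[[29,13],[33,3],[35,10],[41,15],[45,19],[47,15],[49,0]]
[[18,2],[27,0],[29,13],[33,3],[35,10],[41,15],[45,19],[47,15],[49,0]]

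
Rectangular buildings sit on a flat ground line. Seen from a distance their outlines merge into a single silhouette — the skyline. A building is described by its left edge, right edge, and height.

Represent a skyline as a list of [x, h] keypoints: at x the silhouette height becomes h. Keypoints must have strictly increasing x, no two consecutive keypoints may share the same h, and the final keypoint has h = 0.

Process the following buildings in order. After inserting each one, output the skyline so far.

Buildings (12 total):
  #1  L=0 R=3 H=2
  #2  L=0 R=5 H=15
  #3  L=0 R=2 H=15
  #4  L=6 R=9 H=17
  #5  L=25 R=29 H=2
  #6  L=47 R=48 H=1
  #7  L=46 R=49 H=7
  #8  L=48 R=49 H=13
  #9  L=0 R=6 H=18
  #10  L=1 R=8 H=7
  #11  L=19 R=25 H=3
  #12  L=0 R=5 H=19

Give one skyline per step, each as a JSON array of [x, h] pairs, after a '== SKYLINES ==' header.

== SKYLINES ==
[[0,2],[3,0]]
[[0,15],[5,0]]
[[0,15],[5,0]]
[[0,15],[5,0],[6,17],[9,0]]
[[0,15],[5,0],[6,17],[9,0],[25,2],[29,0]]
[[0,15],[5,0],[6,17],[9,0],[25,2],[29,0],[47,1],[48,0]]
[[0,15],[5,0],[6,17],[9,0],[25,2],[29,0],[46,7],[49,0]]
[[0,15],[5,0],[6,17],[9,0],[25,2],[29,0],[46,7],[48,13],[49,0]]
[[0,18],[6,17],[9,0],[25,2],[29,0],[46,7],[48,13],[49,0]]
[[0,18],[6,17],[9,0],[25,2],[29,0],[46,7],[48,13],[49,0]]
[[0,18],[6,17],[9,0],[19,3],[25,2],[29,0],[46,7],[48,13],[49,0]]
[[0,19],[5,18],[6,17],[9,0],[19,3],[25,2],[29,0],[46,7],[48,13],[49,0]]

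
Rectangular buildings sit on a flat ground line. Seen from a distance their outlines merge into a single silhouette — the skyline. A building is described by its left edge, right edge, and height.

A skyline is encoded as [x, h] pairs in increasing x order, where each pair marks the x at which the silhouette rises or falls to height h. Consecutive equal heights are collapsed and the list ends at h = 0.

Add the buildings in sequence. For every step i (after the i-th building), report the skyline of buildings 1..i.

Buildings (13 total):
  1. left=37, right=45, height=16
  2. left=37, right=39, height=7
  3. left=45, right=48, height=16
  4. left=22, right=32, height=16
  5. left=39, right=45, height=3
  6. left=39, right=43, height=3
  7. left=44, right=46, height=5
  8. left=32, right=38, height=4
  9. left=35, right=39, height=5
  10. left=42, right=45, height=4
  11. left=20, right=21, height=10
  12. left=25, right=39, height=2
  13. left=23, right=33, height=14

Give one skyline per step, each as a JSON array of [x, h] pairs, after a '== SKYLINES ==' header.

== SKYLINES ==
[[37,16],[45,0]]
[[37,16],[45,0]]
[[37,16],[48,0]]
[[22,16],[32,0],[37,16],[48,0]]
[[22,16],[32,0],[37,16],[48,0]]
[[22,16],[32,0],[37,16],[48,0]]
[[22,16],[32,0],[37,16],[48,0]]
[[22,16],[32,4],[37,16],[48,0]]
[[22,16],[32,4],[35,5],[37,16],[48,0]]
[[22,16],[32,4],[35,5],[37,16],[48,0]]
[[20,10],[21,0],[22,16],[32,4],[35,5],[37,16],[48,0]]
[[20,10],[21,0],[22,16],[32,4],[35,5],[37,16],[48,0]]
[[20,10],[21,0],[22,16],[32,14],[33,4],[35,5],[37,16],[48,0]]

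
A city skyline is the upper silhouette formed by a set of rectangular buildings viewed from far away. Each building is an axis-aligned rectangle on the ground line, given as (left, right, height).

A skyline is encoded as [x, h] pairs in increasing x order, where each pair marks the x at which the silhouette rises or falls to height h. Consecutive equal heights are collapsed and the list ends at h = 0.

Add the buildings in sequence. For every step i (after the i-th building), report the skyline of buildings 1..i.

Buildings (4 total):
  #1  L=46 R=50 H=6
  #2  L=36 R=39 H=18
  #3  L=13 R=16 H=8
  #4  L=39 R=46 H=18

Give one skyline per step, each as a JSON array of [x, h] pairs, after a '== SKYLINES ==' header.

== SKYLINES ==
[[46,6],[50,0]]
[[36,18],[39,0],[46,6],[50,0]]
[[13,8],[16,0],[36,18],[39,0],[46,6],[50,0]]
[[13,8],[16,0],[36,18],[46,6],[50,0]]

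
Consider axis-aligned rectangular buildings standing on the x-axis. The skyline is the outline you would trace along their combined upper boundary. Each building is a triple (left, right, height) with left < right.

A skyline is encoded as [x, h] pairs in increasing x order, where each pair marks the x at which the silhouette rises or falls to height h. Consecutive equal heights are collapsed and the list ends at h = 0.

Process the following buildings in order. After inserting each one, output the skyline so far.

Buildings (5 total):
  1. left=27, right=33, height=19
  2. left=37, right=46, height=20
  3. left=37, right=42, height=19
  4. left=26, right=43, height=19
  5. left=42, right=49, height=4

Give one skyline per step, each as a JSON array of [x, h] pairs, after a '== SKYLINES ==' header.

== SKYLINES ==
[[27,19],[33,0]]
[[27,19],[33,0],[37,20],[46,0]]
[[27,19],[33,0],[37,20],[46,0]]
[[26,19],[37,20],[46,0]]
[[26,19],[37,20],[46,4],[49,0]]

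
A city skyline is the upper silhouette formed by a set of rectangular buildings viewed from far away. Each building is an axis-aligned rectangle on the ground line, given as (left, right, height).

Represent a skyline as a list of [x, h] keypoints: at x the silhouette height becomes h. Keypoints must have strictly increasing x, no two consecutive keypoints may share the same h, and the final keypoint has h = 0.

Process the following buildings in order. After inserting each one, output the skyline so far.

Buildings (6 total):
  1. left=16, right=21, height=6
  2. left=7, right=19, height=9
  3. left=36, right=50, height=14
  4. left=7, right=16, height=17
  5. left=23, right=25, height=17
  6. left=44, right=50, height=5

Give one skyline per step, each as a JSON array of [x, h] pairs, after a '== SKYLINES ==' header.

== SKYLINES ==
[[16,6],[21,0]]
[[7,9],[19,6],[21,0]]
[[7,9],[19,6],[21,0],[36,14],[50,0]]
[[7,17],[16,9],[19,6],[21,0],[36,14],[50,0]]
[[7,17],[16,9],[19,6],[21,0],[23,17],[25,0],[36,14],[50,0]]
[[7,17],[16,9],[19,6],[21,0],[23,17],[25,0],[36,14],[50,0]]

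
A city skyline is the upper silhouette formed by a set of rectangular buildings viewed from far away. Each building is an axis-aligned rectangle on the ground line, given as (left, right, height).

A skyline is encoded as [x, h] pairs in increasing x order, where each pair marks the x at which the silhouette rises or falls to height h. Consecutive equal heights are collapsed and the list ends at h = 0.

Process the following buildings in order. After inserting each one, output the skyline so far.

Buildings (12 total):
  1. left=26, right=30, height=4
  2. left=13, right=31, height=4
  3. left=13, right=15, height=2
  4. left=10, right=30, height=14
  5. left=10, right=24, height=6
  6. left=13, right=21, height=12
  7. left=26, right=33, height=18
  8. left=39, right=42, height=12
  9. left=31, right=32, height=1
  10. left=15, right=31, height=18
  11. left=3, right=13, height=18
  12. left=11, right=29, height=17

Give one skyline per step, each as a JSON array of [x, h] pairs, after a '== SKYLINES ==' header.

== SKYLINES ==
[[26,4],[30,0]]
[[13,4],[31,0]]
[[13,4],[31,0]]
[[10,14],[30,4],[31,0]]
[[10,14],[30,4],[31,0]]
[[10,14],[30,4],[31,0]]
[[10,14],[26,18],[33,0]]
[[10,14],[26,18],[33,0],[39,12],[42,0]]
[[10,14],[26,18],[33,0],[39,12],[42,0]]
[[10,14],[15,18],[33,0],[39,12],[42,0]]
[[3,18],[13,14],[15,18],[33,0],[39,12],[42,0]]
[[3,18],[13,17],[15,18],[33,0],[39,12],[42,0]]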